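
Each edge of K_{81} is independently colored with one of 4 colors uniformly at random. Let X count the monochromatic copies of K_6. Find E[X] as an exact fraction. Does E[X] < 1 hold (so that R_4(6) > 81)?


E[X] = C(81, 6) · 4^{1 − 15} = 324540216 · 4^{−14} = 324540216/268435456.
As a reduced fraction: E[X] = 40567527/33554432 ≈ 1.20901.
Is E[X] < 1? NO.
Since E[X] ≥ 1, the first-moment bound is inconclusive at n = 81; it does NOT by itself certify R_4(6) > 81.

E[X] = 40567527/33554432 ≈ 1.20901; E[X] ≥ 1; first-moment method inconclusive here.


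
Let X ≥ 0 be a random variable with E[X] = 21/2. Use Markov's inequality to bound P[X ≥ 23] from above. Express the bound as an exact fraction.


μ = E[X] = 21/2, a = 23.
Markov: P[X ≥ 23] ≤ μ/a = (21/2)/23 = 21/46.
Numerically: ≈ 0.45652.
(Since a = 23 > μ = 10.50000, the bound 21/46 is < 1 and informative.)

P[X ≥ 23] ≤ 21/46 ≈ 0.45652.


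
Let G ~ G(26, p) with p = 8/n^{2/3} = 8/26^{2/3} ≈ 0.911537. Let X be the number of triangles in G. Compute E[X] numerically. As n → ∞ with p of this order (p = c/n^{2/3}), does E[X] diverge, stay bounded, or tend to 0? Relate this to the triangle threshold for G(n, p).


Number of potential triangles: C(26, 3) = 2600.
Each occurs with probability p³ ≈ (0.911537)³ ≈ 7.57396450e-01.
By linearity: E[X] = C(26, 3)·p³ ≈ 2600 · 7.57396450e-01 ≈ 1969.230769.
Since α = 2/3 < 1, p = c/n^{2/3} ≫ 1/n is above the triangle threshold p ~ 1/n. Asymptotically E[X] ~ (c³/6)·n^{3(1−α)} = (8³/6)·n^{1} → ∞; triangles are abundant w.h.p.

E[X] ≈ 1969.230769; in regime p = Θ(1/n^{2/3}) E[X] diverges (above the triangle threshold p ~ 1/n).


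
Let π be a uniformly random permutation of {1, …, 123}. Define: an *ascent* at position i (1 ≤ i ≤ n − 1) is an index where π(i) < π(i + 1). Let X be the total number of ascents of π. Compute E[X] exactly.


Write X = Σ X_I over i = 1, …, 122, with X_I the indicator of one ascent.
There are 122 indicators.
For each fixed i, the pair (π(i), π(i+1)) is a uniformly random ordered pair of distinct values from {1, …, 123}; by symmetry P[π(i) < π(i+1)] = 1/2.
By linearity: E[X] = 122 · (1/2) = (123 − 1) · (1/2) = 61 ≈ 61.0000.

E[X] = 61 = 61.0000.


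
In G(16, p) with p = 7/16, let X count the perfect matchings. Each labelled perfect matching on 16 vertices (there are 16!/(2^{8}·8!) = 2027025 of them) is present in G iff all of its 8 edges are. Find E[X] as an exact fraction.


K_16 has 16!/(2^{8}·8!) = 2027025 labelled perfect matchings.
For each such perfect matching H, let X_H = 1 if all 8 edges of H are present in G. Then P[X_H = 1] = p^{8} = (7/16)^{8} = 5764801/4294967296.
Summing the indicators: E[X] = Σ_H E[X_H] = 2027025 · p^{8} = 2027025 · 5764801/4294967296 = 11685395747025/4294967296.
Numerically: E[X] ≈ 2720.7.

E[X] = 2027025 · (7/16)^{8} = 11685395747025/4294967296 ≈ 2720.7.


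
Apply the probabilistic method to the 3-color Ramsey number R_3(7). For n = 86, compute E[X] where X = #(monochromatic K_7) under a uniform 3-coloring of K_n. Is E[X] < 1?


E[X] = C(86, 7) · 3^{1 − 21} = 5373200880 · 3^{−20} = 5373200880/3486784401.
As a reduced fraction: E[X] = 199007440/129140163 ≈ 1.5410190.
Is E[X] < 1? NO.
Since E[X] ≥ 1, the first-moment bound is inconclusive at n = 86; it does NOT by itself certify R_3(7) > 86.

E[X] = 199007440/129140163 ≈ 1.5410190; E[X] ≥ 1; first-moment method inconclusive here.


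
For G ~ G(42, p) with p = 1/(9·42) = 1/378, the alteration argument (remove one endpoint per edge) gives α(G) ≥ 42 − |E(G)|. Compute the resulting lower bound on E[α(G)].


E[|E(G)|] = C(42, 2)·p = 861 · (1/378) = 41/18.
E[α(G)] ≥ n − E[|E(G)|] = 42 − 41/18 = 715/18.
Numerically: ≈ 39.722.
(This is only a lower bound; the true E[α(G)] may be larger.)

E[α(G)] ≥ 715/18 ≈ 39.722.


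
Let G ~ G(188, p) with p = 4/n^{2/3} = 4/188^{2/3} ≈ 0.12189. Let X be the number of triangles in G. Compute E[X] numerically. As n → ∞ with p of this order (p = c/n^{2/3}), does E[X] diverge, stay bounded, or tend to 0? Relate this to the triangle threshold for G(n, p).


Number of potential triangles: C(188, 3) = 1089836.
Each occurs with probability p³ ≈ (0.12189)³ ≈ 1.8107741e-03.
By linearity: E[X] = C(188, 3)·p³ ≈ 1089836 · 1.8107741e-03 ≈ 1973.44681.
Since α = 2/3 < 1, p = c/n^{2/3} ≫ 1/n is above the triangle threshold p ~ 1/n. Asymptotically E[X] ~ (c³/6)·n^{3(1−α)} = (4³/6)·n^{1} → ∞; triangles are abundant w.h.p.

E[X] ≈ 1973.44681; in regime p = Θ(1/n^{2/3}) E[X] diverges (above the triangle threshold p ~ 1/n).


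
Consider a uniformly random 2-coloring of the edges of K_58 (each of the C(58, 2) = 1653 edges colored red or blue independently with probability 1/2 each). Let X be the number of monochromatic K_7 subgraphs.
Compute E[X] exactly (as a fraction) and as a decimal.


Let X = Σ_S X_S over the C(58, 7) = 300674088 subsets S of size 7, where X_S = 1 if the K_7 on S is monochromatic.
For a fixed S, the K_7 on S has C(7, 2) = 21 edges. P[all 21 edges red] = (1/2)^21, and likewise for blue, so P[monochromatic] = 2·(1/2)^21 = 2^{1 − 21} = 1/1048576.
Summing: E[X] = C(58, 7) · 2^{1 − 21} = 300674088 · 1/1048576 = 37584261/131072.
Numerically: E[X] ≈ 286.745.

E[X] = C(58,7)·2^(1−C(7,2)) = 37584261/131072 ≈ 286.745.


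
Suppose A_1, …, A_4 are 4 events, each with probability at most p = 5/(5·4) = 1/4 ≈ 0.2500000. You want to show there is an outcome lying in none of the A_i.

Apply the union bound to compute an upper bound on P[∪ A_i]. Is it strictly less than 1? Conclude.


Union bound: P[∪_{i=1}^{4} A_i] ≤ Σ_i P[A_i] ≤ 4·p = 4·(1/4) = 1.
Numerically: 1 ≈ 1.0000000.
Is 1 < 1? NO.
Since the bound 1 is ≥ 1, the union bound is uninformative here; it does NOT by itself certify existence.

4·p = 1 ≈ 1.0000000; existence NOT certified by the union bound.


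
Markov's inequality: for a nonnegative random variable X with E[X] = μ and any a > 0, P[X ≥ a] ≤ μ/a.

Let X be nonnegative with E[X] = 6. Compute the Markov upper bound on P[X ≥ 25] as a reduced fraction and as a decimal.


μ = E[X] = 6, a = 25.
Markov: P[X ≥ 25] ≤ μ/a = (6)/25 = 6/25.
Numerically: ≈ 0.2400.
(Since a = 25 > μ = 6.0000, the bound 6/25 is < 1 and informative.)

P[X ≥ 25] ≤ 6/25 ≈ 0.2400.


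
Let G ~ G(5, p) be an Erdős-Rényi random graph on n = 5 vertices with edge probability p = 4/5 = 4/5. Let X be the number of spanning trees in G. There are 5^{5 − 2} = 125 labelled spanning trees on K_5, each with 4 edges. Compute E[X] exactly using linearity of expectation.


K_5 has 5^{5 − 2} = 125 labelled spanning trees.
For each such spanning tree H, let X_H = 1 if all 4 edges of H are present in G. Then P[X_H = 1] = p^{4} = (4/5)^{4} = 256/625.
By linearity of expectation: E[X] = Σ_H E[X_H] = 125 · p^{4} = 125 · 256/625 = 256/5.
Numerically: E[X] ≈ 51.2.

E[X] = 125 · (4/5)^{4} = 256/5 ≈ 51.2.


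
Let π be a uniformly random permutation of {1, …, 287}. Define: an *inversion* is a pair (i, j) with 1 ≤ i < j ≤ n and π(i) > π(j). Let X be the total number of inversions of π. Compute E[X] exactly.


Write X = Σ X_I over the C(287, 2) = 41041 pairs i < j, with X_I the indicator of one inversion.
There are 41041 indicators.
For each fixed pair i < j, the values π(i) and π(j) are two distinct elements of {1, …, 287} in uniformly random order; by symmetry P[π(i) > π(j)] = 1/2.
By linearity: E[X] = 41041 · (1/2) = C(287, 2) · (1/2) = 41041/2 = 41041/2 ≈ 20520.5000.

E[X] = 41041/2 = 20520.5000.


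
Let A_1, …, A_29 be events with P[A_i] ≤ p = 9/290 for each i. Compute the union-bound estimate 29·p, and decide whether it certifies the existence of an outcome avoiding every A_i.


Union bound: P[∪_{i=1}^{29} A_i] ≤ Σ_i P[A_i] ≤ 29·p = 29·(9/290) = 9/10.
Numerically: 9/10 ≈ 0.900.
Is 9/10 < 1? YES.
Since P[∪ A_i] ≤ 9/10 < 1, the complement has P[∩ A_i^c] ≥ 1 − 9/10 = 1/10 > 0, so some outcome avoids every A_i.

29·p = 9/10 ≈ 0.900; existence CERTIFIED by the union bound.


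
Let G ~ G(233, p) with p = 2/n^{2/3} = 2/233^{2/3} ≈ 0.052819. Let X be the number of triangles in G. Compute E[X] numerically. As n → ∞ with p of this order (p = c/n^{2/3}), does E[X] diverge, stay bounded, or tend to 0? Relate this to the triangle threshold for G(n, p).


Number of potential triangles: C(233, 3) = 2081156.
Each occurs with probability p³ ≈ (0.052819)³ ≈ 1.4735950e-04.
By linearity: E[X] = C(233, 3)·p³ ≈ 2081156 · 1.4735950e-04 ≈ 306.67811.
Since α = 2/3 < 1, p = c/n^{2/3} ≫ 1/n is above the triangle threshold p ~ 1/n. Asymptotically E[X] ~ (c³/6)·n^{3(1−α)} = (2³/6)·n^{1} → ∞; triangles are abundant w.h.p.

E[X] ≈ 306.67811; in regime p = Θ(1/n^{2/3}) E[X] diverges (above the triangle threshold p ~ 1/n).


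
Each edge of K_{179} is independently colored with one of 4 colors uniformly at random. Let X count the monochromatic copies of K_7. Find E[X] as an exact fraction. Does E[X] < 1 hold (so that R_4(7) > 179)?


E[X] = C(179, 7) · 4^{1 − 21} = 1037437234460 · 4^{−20} = 1037437234460/1099511627776.
As a reduced fraction: E[X] = 259359308615/274877906944 ≈ 0.9435.
Is E[X] < 1? YES.
Since E[X] < 1, there exists a 4-coloring of K_{179} with no monochromatic K_7; hence R_4(7) > 179.

E[X] = 259359308615/274877906944 ≈ 0.9435; E[X] < 1, so R_4(7) > 179.


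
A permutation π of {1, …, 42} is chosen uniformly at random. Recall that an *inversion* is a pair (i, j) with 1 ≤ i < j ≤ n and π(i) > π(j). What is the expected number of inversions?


Write X = Σ X_I over the C(42, 2) = 861 pairs i < j, with X_I the indicator of one inversion.
There are 861 indicators.
For each fixed pair i < j, the values π(i) and π(j) are two distinct elements of {1, …, 42} in uniformly random order; by symmetry P[π(i) > π(j)] = 1/2.
By linearity: E[X] = 861 · (1/2) = C(42, 2) · (1/2) = 861/2 = 861/2 ≈ 430.500.

E[X] = 861/2 = 430.500.


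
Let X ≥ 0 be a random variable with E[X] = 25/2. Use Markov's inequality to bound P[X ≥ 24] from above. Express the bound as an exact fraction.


μ = E[X] = 25/2, a = 24.
Markov: P[X ≥ 24] ≤ μ/a = (25/2)/24 = 25/48.
Numerically: ≈ 0.520833.
(Since a = 24 > μ = 12.500000, the bound 25/48 is < 1 and informative.)

P[X ≥ 24] ≤ 25/48 ≈ 0.520833.


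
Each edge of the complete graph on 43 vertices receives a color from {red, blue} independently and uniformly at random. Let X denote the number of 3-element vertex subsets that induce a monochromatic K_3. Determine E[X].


Let X = Σ_S X_S over the C(43, 3) = 12341 subsets S of size 3, where X_S = 1 if the K_3 on S is monochromatic.
For a fixed S, the K_3 on S has C(3, 2) = 3 edges. P[all 3 edges red] = (1/2)^3, and likewise for blue, so P[monochromatic] = 2·(1/2)^3 = 2^{1 − 3} = 1/4.
Summing: E[X] = C(43, 3) · 2^{1 − 3} = 12341 · 1/4 = 12341/4.
Numerically: E[X] ≈ 3085.250000.

E[X] = C(43,3)·2^(1−C(3,2)) = 12341/4 ≈ 3085.250000.


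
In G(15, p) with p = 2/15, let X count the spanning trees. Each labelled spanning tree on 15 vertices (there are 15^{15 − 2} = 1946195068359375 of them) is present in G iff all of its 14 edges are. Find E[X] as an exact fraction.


K_15 has 15^{15 − 2} = 1946195068359375 labelled spanning trees.
For each such spanning tree H, let X_H = 1 if all 14 edges of H are present in G. Then P[X_H = 1] = p^{14} = (2/15)^{14} = 16384/29192926025390625.
By linearity: E[X] = Σ_H E[X_H] = 1946195068359375 · p^{14} = 1946195068359375 · 16384/29192926025390625 = 16384/15.
Numerically: E[X] ≈ 1092.

E[X] = 1946195068359375 · (2/15)^{14} = 16384/15 ≈ 1092.


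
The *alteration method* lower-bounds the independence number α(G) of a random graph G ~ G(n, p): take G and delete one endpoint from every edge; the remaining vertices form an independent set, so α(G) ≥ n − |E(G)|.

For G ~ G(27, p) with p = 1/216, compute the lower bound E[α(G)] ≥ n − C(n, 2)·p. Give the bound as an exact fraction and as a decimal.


E[|E(G)|] = C(27, 2)·p = 351 · (1/216) = 13/8.
E[α(G)] ≥ n − E[|E(G)|] = 27 − 13/8 = 203/8.
Numerically: ≈ 25.375000.
(This is only a lower bound; the true E[α(G)] may be larger.)

E[α(G)] ≥ 203/8 ≈ 25.375000.


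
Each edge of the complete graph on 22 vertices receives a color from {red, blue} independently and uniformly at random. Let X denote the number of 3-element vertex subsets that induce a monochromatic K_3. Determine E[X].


Let X = Σ_S X_S over the C(22, 3) = 1540 subsets S of size 3, where X_S = 1 if the K_3 on S is monochromatic.
For a fixed S, the K_3 on S has C(3, 2) = 3 edges. P[all 3 edges red] = (1/2)^3, and likewise for blue, so P[monochromatic] = 2·(1/2)^3 = 2^{1 − 3} = 1/4.
Summing: E[X] = C(22, 3) · 2^{1 − 3} = 1540 · 1/4 = 385.
Numerically: E[X] ≈ 385.00000.

E[X] = C(22,3)·2^(1−C(3,2)) = 385 ≈ 385.00000.


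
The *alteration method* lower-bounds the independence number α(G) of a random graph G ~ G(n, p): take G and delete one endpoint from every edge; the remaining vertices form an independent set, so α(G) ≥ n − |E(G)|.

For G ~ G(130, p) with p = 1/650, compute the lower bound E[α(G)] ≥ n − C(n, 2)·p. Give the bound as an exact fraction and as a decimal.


E[|E(G)|] = C(130, 2)·p = 8385 · (1/650) = 129/10.
E[α(G)] ≥ n − E[|E(G)|] = 130 − 129/10 = 1171/10.
Numerically: ≈ 117.100.
(This is only a lower bound; the true E[α(G)] may be larger.)

E[α(G)] ≥ 1171/10 ≈ 117.100.


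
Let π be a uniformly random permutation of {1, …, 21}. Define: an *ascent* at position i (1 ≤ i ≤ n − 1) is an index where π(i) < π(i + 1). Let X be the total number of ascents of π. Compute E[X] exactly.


Write X = Σ X_I over i = 1, …, 20, with X_I the indicator of one ascent.
There are 20 indicators.
For each fixed i, the pair (π(i), π(i+1)) is a uniformly random ordered pair of distinct values from {1, …, 21}; by symmetry P[π(i) < π(i+1)] = 1/2.
By linearity: E[X] = 20 · (1/2) = (21 − 1) · (1/2) = 10 ≈ 10.000.

E[X] = 10 = 10.000.


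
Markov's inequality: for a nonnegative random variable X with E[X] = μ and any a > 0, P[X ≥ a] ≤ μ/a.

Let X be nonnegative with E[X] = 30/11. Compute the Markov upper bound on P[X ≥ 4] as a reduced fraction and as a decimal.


μ = E[X] = 30/11, a = 4.
Markov: P[X ≥ 4] ≤ μ/a = (30/11)/4 = 15/22.
Numerically: ≈ 0.6818.
(Since a = 4 > μ = 2.7273, the bound 15/22 is < 1 and informative.)

P[X ≥ 4] ≤ 15/22 ≈ 0.6818.


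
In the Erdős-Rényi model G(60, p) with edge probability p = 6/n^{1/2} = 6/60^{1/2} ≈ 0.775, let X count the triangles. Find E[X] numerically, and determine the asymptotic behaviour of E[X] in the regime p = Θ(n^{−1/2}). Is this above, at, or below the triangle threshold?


Number of potential triangles: C(60, 3) = 34220.
Each occurs with probability p³ ≈ (0.775)³ ≈ 4.64758e-01.
By linearity: E[X] = C(60, 3)·p³ ≈ 34220 · 4.64758e-01 ≈ 15904.019.
Since α = 1/2 < 1, p = c/n^{1/2} ≫ 1/n is above the triangle threshold p ~ 1/n. Asymptotically E[X] ~ (c³/6)·n^{3(1−α)} = (6³/6)·n^{1.5} → ∞; triangles are abundant w.h.p.

E[X] ≈ 15904.019; in regime p = Θ(1/n^{1/2}) E[X] diverges (above the triangle threshold p ~ 1/n).


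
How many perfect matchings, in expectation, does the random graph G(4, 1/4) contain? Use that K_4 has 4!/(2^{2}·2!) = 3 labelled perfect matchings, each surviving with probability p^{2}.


K_4 has 4!/(2^{2}·2!) = 3 labelled perfect matchings.
For each such perfect matching H, let X_H = 1 if all 2 edges of H are present in G. Then P[X_H = 1] = p^{2} = (1/4)^{2} = 1/16.
Summing the indicators: E[X] = Σ_H E[X_H] = 3 · p^{2} = 3 · 1/16 = 3/16.
Numerically: E[X] ≈ 0.1875.

E[X] = 3 · (1/4)^{2} = 3/16 ≈ 0.1875.


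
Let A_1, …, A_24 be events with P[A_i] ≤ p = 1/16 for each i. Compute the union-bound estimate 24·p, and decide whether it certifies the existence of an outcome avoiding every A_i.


Union bound: P[∪_{i=1}^{24} A_i] ≤ Σ_i P[A_i] ≤ 24·p = 24·(1/16) = 3/2.
Numerically: 3/2 ≈ 1.50000.
Is 3/2 < 1? NO.
Since the bound 3/2 is ≥ 1, the union bound is uninformative here; it does NOT by itself certify existence.

24·p = 3/2 ≈ 1.50000; existence NOT certified by the union bound.


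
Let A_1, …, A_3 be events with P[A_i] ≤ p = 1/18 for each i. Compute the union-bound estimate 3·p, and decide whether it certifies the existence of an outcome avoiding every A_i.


Union bound: P[∪_{i=1}^{3} A_i] ≤ Σ_i P[A_i] ≤ 3·p = 3·(1/18) = 1/6.
Numerically: 1/6 ≈ 0.1666667.
Is 1/6 < 1? YES.
Since P[∪ A_i] ≤ 1/6 < 1, the complement has P[∩ A_i^c] ≥ 1 − 1/6 = 5/6 > 0, so some outcome avoids every A_i.

3·p = 1/6 ≈ 0.1666667; existence CERTIFIED by the union bound.


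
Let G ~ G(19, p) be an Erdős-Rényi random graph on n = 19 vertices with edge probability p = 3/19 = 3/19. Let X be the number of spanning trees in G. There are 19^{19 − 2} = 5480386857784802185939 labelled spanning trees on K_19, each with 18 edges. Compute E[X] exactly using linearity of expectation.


K_19 has 19^{19 − 2} = 5480386857784802185939 labelled spanning trees.
For each such spanning tree H, let X_H = 1 if all 18 edges of H are present in G. Then P[X_H = 1] = p^{18} = (3/19)^{18} = 387420489/104127350297911241532841.
By linearity: E[X] = Σ_H E[X_H] = 5480386857784802185939 · p^{18} = 5480386857784802185939 · 387420489/104127350297911241532841 = 387420489/19.
Numerically: E[X] ≈ 2.04e+07.

E[X] = 5480386857784802185939 · (3/19)^{18} = 387420489/19 ≈ 2.04e+07.


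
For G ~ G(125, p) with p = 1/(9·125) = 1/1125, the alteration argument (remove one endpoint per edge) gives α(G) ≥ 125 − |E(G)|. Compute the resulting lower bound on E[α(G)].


E[|E(G)|] = C(125, 2)·p = 7750 · (1/1125) = 62/9.
E[α(G)] ≥ n − E[|E(G)|] = 125 − 62/9 = 1063/9.
Numerically: ≈ 118.111.
(This is only a lower bound; the true E[α(G)] may be larger.)

E[α(G)] ≥ 1063/9 ≈ 118.111.


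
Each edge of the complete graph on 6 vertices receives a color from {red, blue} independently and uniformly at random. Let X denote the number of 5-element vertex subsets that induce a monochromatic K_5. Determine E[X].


Let X = Σ_S X_S over the C(6, 5) = 6 subsets S of size 5, where X_S = 1 if the K_5 on S is monochromatic.
For a fixed S, the K_5 on S has C(5, 2) = 10 edges. P[all 10 edges red] = (1/2)^10, and likewise for blue, so P[monochromatic] = 2·(1/2)^10 = 2^{1 − 10} = 1/512.
Summing: E[X] = C(6, 5) · 2^{1 − 10} = 6 · 1/512 = 3/256.
Numerically: E[X] ≈ 0.0117.

E[X] = C(6,5)·2^(1−C(5,2)) = 3/256 ≈ 0.0117.


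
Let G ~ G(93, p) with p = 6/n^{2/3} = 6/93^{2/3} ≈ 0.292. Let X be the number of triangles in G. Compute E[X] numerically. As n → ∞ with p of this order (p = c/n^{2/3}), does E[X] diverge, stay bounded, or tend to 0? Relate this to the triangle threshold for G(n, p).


Number of potential triangles: C(93, 3) = 129766.
Each occurs with probability p³ ≈ (0.292)³ ≈ 2.49740e-02.
By linearity: E[X] = C(93, 3)·p³ ≈ 129766 · 2.49740e-02 ≈ 3240.774.
Since α = 2/3 < 1, p = c/n^{2/3} ≫ 1/n is above the triangle threshold p ~ 1/n. Asymptotically E[X] ~ (c³/6)·n^{3(1−α)} = (6³/6)·n^{1} → ∞; triangles are abundant w.h.p.

E[X] ≈ 3240.774; in regime p = Θ(1/n^{2/3}) E[X] diverges (above the triangle threshold p ~ 1/n).


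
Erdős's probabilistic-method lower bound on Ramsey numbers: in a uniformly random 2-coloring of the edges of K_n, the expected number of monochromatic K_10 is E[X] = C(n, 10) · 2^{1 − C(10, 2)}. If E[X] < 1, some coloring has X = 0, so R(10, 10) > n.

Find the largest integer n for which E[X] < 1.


We need C(n, 10) · 2^{1 − 45} < 1, i.e. C(n, 10) < 2^{45 − 1} = 17592186044416.
Check values of n near the boundary:
  n = 97: C(97, 10) = 12576469727536; 12576469727536 < 17592186044416? YES
  n = 98: C(98, 10) = 14005614014756; 14005614014756 < 17592186044416? YES
  n = 99: C(99, 10) = 15579278510796; 15579278510796 < 17592186044416? YES
  n = 100: C(100, 10) = 17310309456440; 17310309456440 < 17592186044416? YES
  n = 101: C(101, 10) = 19212541264840; 19212541264840 < 17592186044416? NO
  n = 102: C(102, 10) = 21300860967540; 21300860967540 < 17592186044416? NO
The largest n with C(n, 10) < 17592186044416 is n = 100 (where E[X] = 2163788682055/2199023255552 ≈ 0.9839772). Hence R(10, 10) > 100, i.e. R(10, 10) ≥ 101.

Largest n = 100; hence R(10, 10) > 100.


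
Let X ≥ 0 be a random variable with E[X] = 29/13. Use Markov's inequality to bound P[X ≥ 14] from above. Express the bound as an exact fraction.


μ = E[X] = 29/13, a = 14.
Markov: P[X ≥ 14] ≤ μ/a = (29/13)/14 = 29/182.
Numerically: ≈ 0.15934.
(Since a = 14 > μ = 2.23077, the bound 29/182 is < 1 and informative.)

P[X ≥ 14] ≤ 29/182 ≈ 0.15934.


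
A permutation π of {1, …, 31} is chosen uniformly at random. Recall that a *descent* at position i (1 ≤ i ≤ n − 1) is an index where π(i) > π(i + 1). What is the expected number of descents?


Write X = Σ X_I over i = 1, …, 30, with X_I the indicator of one descent.
There are 30 indicators.
For each fixed i, the pair (π(i), π(i+1)) is a uniformly random ordered pair of distinct values from {1, …, 31}; by symmetry P[π(i) > π(i+1)] = 1/2.
By linearity: E[X] = 30 · (1/2) = (31 − 1) · (1/2) = 15 ≈ 15.0000.

E[X] = 15 = 15.0000.


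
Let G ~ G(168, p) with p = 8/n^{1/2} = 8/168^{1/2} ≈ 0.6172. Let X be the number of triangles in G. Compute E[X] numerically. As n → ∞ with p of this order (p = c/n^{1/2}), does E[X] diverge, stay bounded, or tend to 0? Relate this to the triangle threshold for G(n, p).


Number of potential triangles: C(168, 3) = 776216.
Each occurs with probability p³ ≈ (0.6172)³ ≈ 2.351289e-01.
By linearity: E[X] = C(168, 3)·p³ ≈ 776216 · 2.351289e-01 ≈ 182510.8253.
Since α = 1/2 < 1, p = c/n^{1/2} ≫ 1/n is above the triangle threshold p ~ 1/n. Asymptotically E[X] ~ (c³/6)·n^{3(1−α)} = (8³/6)·n^{1.5} → ∞; triangles are abundant w.h.p.

E[X] ≈ 182510.8253; in regime p = Θ(1/n^{1/2}) E[X] diverges (above the triangle threshold p ~ 1/n).


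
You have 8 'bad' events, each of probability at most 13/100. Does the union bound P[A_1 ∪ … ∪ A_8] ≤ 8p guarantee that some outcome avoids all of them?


Union bound: P[∪_{i=1}^{8} A_i] ≤ Σ_i P[A_i] ≤ 8·p = 8·(13/100) = 26/25.
Numerically: 26/25 ≈ 1.0400000.
Is 26/25 < 1? NO.
Since the bound 26/25 is ≥ 1, the union bound is uninformative here; it does NOT by itself certify existence.

8·p = 26/25 ≈ 1.0400000; existence NOT certified by the union bound.


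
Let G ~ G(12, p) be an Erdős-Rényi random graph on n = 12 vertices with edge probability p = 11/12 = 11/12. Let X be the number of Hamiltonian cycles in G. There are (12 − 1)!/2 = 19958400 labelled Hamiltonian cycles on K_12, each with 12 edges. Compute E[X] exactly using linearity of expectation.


K_12 has (12 − 1)!/2 = 19958400 labelled Hamiltonian cycles.
For each such Hamiltonian cycle H, let X_H = 1 if all 12 edges of H are present in G. Then P[X_H = 1] = p^{12} = (11/12)^{12} = 3138428376721/8916100448256.
By linearity: E[X] = Σ_H E[X_H] = 19958400 · p^{12} = 19958400 · 3138428376721/8916100448256 = 6041474625187925/859963392.
Numerically: E[X] ≈ 7.03e+06.

E[X] = 19958400 · (11/12)^{12} = 6041474625187925/859963392 ≈ 7.03e+06.


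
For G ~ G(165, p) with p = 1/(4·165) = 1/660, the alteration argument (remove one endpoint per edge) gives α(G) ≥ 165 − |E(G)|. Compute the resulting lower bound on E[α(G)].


E[|E(G)|] = C(165, 2)·p = 13530 · (1/660) = 41/2.
E[α(G)] ≥ n − E[|E(G)|] = 165 − 41/2 = 289/2.
Numerically: ≈ 144.500.
(This is only a lower bound; the true E[α(G)] may be larger.)

E[α(G)] ≥ 289/2 ≈ 144.500.


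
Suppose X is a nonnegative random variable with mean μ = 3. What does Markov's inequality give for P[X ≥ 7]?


μ = E[X] = 3, a = 7.
Markov: P[X ≥ 7] ≤ μ/a = (3)/7 = 3/7.
Numerically: ≈ 0.428571.
(Since a = 7 > μ = 3.000000, the bound 3/7 is < 1 and informative.)

P[X ≥ 7] ≤ 3/7 ≈ 0.428571.


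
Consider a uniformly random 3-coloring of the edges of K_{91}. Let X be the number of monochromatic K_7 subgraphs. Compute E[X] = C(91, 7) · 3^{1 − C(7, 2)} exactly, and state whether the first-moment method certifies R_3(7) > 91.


E[X] = C(91, 7) · 3^{1 − 21} = 8093990190 · 3^{−20} = 8093990190/3486784401.
As a reduced fraction: E[X] = 2697996730/1162261467 ≈ 2.32133.
Is E[X] < 1? NO.
Since E[X] ≥ 1, the first-moment bound is inconclusive at n = 91; it does NOT by itself certify R_3(7) > 91.

E[X] = 2697996730/1162261467 ≈ 2.32133; E[X] ≥ 1; first-moment method inconclusive here.


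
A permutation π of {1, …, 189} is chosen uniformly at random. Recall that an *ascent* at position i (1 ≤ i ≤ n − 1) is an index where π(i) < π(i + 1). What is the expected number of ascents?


Write X = Σ X_I over i = 1, …, 188, with X_I the indicator of one ascent.
There are 188 indicators.
For each fixed i, the pair (π(i), π(i+1)) is a uniformly random ordered pair of distinct values from {1, …, 189}; by symmetry P[π(i) < π(i+1)] = 1/2.
By linearity: E[X] = 188 · (1/2) = (189 − 1) · (1/2) = 94 ≈ 94.000000.

E[X] = 94 = 94.000000.


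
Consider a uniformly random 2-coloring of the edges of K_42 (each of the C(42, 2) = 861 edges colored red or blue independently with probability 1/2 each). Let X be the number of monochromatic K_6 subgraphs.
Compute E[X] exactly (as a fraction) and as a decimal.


Let X = Σ_S X_S over the C(42, 6) = 5245786 subsets S of size 6, where X_S = 1 if the K_6 on S is monochromatic.
For a fixed S, the K_6 on S has C(6, 2) = 15 edges. P[all 15 edges red] = (1/2)^15, and likewise for blue, so P[monochromatic] = 2·(1/2)^15 = 2^{1 − 15} = 1/16384.
By linearity of expectation: E[X] = C(42, 6) · 2^{1 − 15} = 5245786 · 1/16384 = 2622893/8192.
Numerically: E[X] ≈ 320.177368.

E[X] = C(42,6)·2^(1−C(6,2)) = 2622893/8192 ≈ 320.177368.


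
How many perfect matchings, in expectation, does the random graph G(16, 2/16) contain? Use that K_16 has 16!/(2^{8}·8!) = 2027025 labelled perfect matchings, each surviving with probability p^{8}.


K_16 has 16!/(2^{8}·8!) = 2027025 labelled perfect matchings.
For each such perfect matching H, let X_H = 1 if all 8 edges of H are present in G. Then P[X_H = 1] = p^{8} = (1/8)^{8} = 1/16777216.
By linearity: E[X] = Σ_H E[X_H] = 2027025 · p^{8} = 2027025 · 1/16777216 = 2027025/16777216.
Numerically: E[X] ≈ 0.121.

E[X] = 2027025 · (1/8)^{8} = 2027025/16777216 ≈ 0.121.


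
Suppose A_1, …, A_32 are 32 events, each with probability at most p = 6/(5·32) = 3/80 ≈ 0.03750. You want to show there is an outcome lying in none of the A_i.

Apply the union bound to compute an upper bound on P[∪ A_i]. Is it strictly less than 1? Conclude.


Union bound: P[∪_{i=1}^{32} A_i] ≤ Σ_i P[A_i] ≤ 32·p = 32·(3/80) = 6/5.
Numerically: 6/5 ≈ 1.20000.
Is 6/5 < 1? NO.
Since the bound 6/5 is ≥ 1, the union bound is uninformative here; it does NOT by itself certify existence.

32·p = 6/5 ≈ 1.20000; existence NOT certified by the union bound.


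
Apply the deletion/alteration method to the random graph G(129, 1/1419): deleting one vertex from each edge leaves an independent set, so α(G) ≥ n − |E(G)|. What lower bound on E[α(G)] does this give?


E[|E(G)|] = C(129, 2)·p = 8256 · (1/1419) = 64/11.
E[α(G)] ≥ n − E[|E(G)|] = 129 − 64/11 = 1355/11.
Numerically: ≈ 123.1818.
(This is only a lower bound; the true E[α(G)] may be larger.)

E[α(G)] ≥ 1355/11 ≈ 123.1818.


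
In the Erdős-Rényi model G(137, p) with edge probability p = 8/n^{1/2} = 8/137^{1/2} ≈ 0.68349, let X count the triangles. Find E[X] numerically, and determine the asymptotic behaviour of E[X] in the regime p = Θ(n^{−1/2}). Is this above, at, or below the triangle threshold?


Number of potential triangles: C(137, 3) = 419220.
Each occurs with probability p³ ≈ (0.68349)³ ≈ 3.1929279e-01.
By linearity: E[X] = C(137, 3)·p³ ≈ 419220 · 3.1929279e-01 ≈ 133853.92295.
Since α = 1/2 < 1, p = c/n^{1/2} ≫ 1/n is above the triangle threshold p ~ 1/n. Asymptotically E[X] ~ (c³/6)·n^{3(1−α)} = (8³/6)·n^{1.5} → ∞; triangles are abundant w.h.p.

E[X] ≈ 133853.92295; in regime p = Θ(1/n^{1/2}) E[X] diverges (above the triangle threshold p ~ 1/n).


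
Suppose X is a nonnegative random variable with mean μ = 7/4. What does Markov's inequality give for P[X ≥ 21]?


μ = E[X] = 7/4, a = 21.
Markov: P[X ≥ 21] ≤ μ/a = (7/4)/21 = 1/12.
Numerically: ≈ 0.0833.
(Since a = 21 > μ = 1.7500, the bound 1/12 is < 1 and informative.)

P[X ≥ 21] ≤ 1/12 ≈ 0.0833.


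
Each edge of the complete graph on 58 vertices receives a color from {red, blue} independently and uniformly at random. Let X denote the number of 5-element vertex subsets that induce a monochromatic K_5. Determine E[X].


Let X = Σ_S X_S over the C(58, 5) = 4582116 subsets S of size 5, where X_S = 1 if the K_5 on S is monochromatic.
For a fixed S, the K_5 on S has C(5, 2) = 10 edges. P[all 10 edges red] = (1/2)^10, and likewise for blue, so P[monochromatic] = 2·(1/2)^10 = 2^{1 − 10} = 1/512.
Summing: E[X] = C(58, 5) · 2^{1 − 10} = 4582116 · 1/512 = 1145529/128.
Numerically: E[X] ≈ 8949.445312.

E[X] = C(58,5)·2^(1−C(5,2)) = 1145529/128 ≈ 8949.445312.


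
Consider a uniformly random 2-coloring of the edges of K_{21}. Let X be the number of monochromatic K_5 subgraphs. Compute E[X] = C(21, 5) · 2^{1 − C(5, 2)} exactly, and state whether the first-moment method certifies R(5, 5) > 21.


E[X] = C(21, 5) · 2^{1 − 10} = 20349 · 2^{−9} = 20349/512.
As a reduced fraction: E[X] = 20349/512 ≈ 39.7441406.
Is E[X] < 1? NO.
Since E[X] ≥ 1, the first-moment bound is inconclusive at n = 21; it does NOT by itself certify R(5, 5) > 21.

E[X] = 20349/512 ≈ 39.7441406; E[X] ≥ 1; first-moment method inconclusive here.


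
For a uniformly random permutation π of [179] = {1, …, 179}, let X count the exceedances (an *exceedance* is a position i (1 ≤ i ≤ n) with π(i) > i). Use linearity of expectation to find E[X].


Write X = Σ_{i=1}^{179} X_i, where X_i = 1_{π(i) > i}.
For each fixed i, π(i) is uniform over {1, …, 179} (marginal of a uniform permutation), so P[π(i) > i] = (n − i)/n. Summing: Σ_{i=1}^{179} (n − i)/n = (0 + 1 + … + 178)/179 = 179(179 − 1)/(2·179) = (179 − 1)/2.
Hence E[X] = Σ_{i=1}^{179} (179 − i)/179 = 89 ≈ 89.00000.

E[X] = 89 = 89.00000.


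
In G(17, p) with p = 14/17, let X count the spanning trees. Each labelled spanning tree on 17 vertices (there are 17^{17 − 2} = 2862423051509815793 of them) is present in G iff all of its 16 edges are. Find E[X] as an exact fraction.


K_17 has 17^{17 − 2} = 2862423051509815793 labelled spanning trees.
For each such spanning tree H, let X_H = 1 if all 16 edges of H are present in G. Then P[X_H = 1] = p^{16} = (14/17)^{16} = 2177953337809371136/48661191875666868481.
By linearity of expectation: E[X] = Σ_H E[X_H] = 2862423051509815793 · p^{16} = 2862423051509815793 · 2177953337809371136/48661191875666868481 = 2177953337809371136/17.
Numerically: E[X] ≈ 1.2811e+17.

E[X] = 2862423051509815793 · (14/17)^{16} = 2177953337809371136/17 ≈ 1.2811e+17.


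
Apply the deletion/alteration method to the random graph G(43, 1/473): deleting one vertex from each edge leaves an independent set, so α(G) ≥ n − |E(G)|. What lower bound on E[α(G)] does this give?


E[|E(G)|] = C(43, 2)·p = 903 · (1/473) = 21/11.
E[α(G)] ≥ n − E[|E(G)|] = 43 − 21/11 = 452/11.
Numerically: ≈ 41.0909.
(This is only a lower bound; the true E[α(G)] may be larger.)

E[α(G)] ≥ 452/11 ≈ 41.0909.


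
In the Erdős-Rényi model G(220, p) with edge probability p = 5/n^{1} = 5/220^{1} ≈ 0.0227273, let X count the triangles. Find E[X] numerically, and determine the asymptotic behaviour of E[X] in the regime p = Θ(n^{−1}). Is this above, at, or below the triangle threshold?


Number of potential triangles: C(220, 3) = 1750540.
Each occurs with probability p³ ≈ (0.0227273)³ ≈ 1.17392938e-05.
By linearity: E[X] = C(220, 3)·p³ ≈ 1750540 · 1.17392938e-05 ≈ 20.550103.
Here α = 1, so p = 5/n is exactly at the triangle threshold p ~ 1/n. Asymptotically E[X] → c³/6 = 5³/6 = 125/6 ≈ 20.833333, a bounded constant. In this regime the triangle count is asymptotically Poisson(c³/6).

E[X] ≈ 20.550103; in regime p = Θ(1/n^{1}) E[X] stays bounded (at the triangle threshold p ~ 1/n).


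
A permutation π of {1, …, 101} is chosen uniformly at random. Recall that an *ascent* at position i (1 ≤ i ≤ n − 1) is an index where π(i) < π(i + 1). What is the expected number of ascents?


Write X = Σ X_I over i = 1, …, 100, with X_I the indicator of one ascent.
There are 100 indicators.
For each fixed i, the pair (π(i), π(i+1)) is a uniformly random ordered pair of distinct values from {1, …, 101}; by symmetry P[π(i) < π(i+1)] = 1/2.
By linearity: E[X] = 100 · (1/2) = (101 − 1) · (1/2) = 50 ≈ 50.00000.

E[X] = 50 = 50.00000.


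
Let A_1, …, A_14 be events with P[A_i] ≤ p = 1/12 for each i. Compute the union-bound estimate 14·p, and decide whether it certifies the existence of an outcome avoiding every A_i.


Union bound: P[∪_{i=1}^{14} A_i] ≤ Σ_i P[A_i] ≤ 14·p = 14·(1/12) = 7/6.
Numerically: 7/6 ≈ 1.167.
Is 7/6 < 1? NO.
Since the bound 7/6 is ≥ 1, the union bound is uninformative here; it does NOT by itself certify existence.

14·p = 7/6 ≈ 1.167; existence NOT certified by the union bound.


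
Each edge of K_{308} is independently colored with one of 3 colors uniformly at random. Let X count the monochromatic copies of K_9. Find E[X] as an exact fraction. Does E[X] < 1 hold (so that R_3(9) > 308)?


E[X] = C(308, 9) · 3^{1 − 36} = 61088326838816200 · 3^{−35} = 61088326838816200/50031545098999707.
As a reduced fraction: E[X] = 61088326838816200/50031545098999707 ≈ 1.221.
Is E[X] < 1? NO.
Since E[X] ≥ 1, the first-moment bound is inconclusive at n = 308; it does NOT by itself certify R_3(9) > 308.

E[X] = 61088326838816200/50031545098999707 ≈ 1.221; E[X] ≥ 1; first-moment method inconclusive here.


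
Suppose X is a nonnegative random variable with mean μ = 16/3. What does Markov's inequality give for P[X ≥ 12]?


μ = E[X] = 16/3, a = 12.
Markov: P[X ≥ 12] ≤ μ/a = (16/3)/12 = 4/9.
Numerically: ≈ 0.4444.
(Since a = 12 > μ = 5.3333, the bound 4/9 is < 1 and informative.)

P[X ≥ 12] ≤ 4/9 ≈ 0.4444.


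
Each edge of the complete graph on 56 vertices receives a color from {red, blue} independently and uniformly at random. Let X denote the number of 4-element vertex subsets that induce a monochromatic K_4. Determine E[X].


Let X = Σ_S X_S over the C(56, 4) = 367290 subsets S of size 4, where X_S = 1 if the K_4 on S is monochromatic.
For a fixed S, the K_4 on S has C(4, 2) = 6 edges. P[all 6 edges red] = (1/2)^6, and likewise for blue, so P[monochromatic] = 2·(1/2)^6 = 2^{1 − 6} = 1/32.
Summing: E[X] = C(56, 4) · 2^{1 − 6} = 367290 · 1/32 = 183645/16.
Numerically: E[X] ≈ 11477.812500.

E[X] = C(56,4)·2^(1−C(4,2)) = 183645/16 ≈ 11477.812500.


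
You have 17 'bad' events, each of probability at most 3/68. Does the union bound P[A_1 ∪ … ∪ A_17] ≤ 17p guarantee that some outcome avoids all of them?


Union bound: P[∪_{i=1}^{17} A_i] ≤ Σ_i P[A_i] ≤ 17·p = 17·(3/68) = 3/4.
Numerically: 3/4 ≈ 0.750000.
Is 3/4 < 1? YES.
Since P[∪ A_i] ≤ 3/4 < 1, the complement has P[∩ A_i^c] ≥ 1 − 3/4 = 1/4 > 0, so some outcome avoids every A_i.

17·p = 3/4 ≈ 0.750000; existence CERTIFIED by the union bound.


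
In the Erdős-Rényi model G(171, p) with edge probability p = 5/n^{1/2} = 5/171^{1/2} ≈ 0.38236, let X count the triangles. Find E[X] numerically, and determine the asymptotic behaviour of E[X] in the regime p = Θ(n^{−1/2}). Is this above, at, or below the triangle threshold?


Number of potential triangles: C(171, 3) = 818805.
Each occurs with probability p³ ≈ (0.38236)³ ≈ 5.59005199e-02.
By linearity: E[X] = C(171, 3)·p³ ≈ 818805 · 5.59005199e-02 ≈ 45771.625237.
Since α = 1/2 < 1, p = c/n^{1/2} ≫ 1/n is above the triangle threshold p ~ 1/n. Asymptotically E[X] ~ (c³/6)·n^{3(1−α)} = (5³/6)·n^{1.5} → ∞; triangles are abundant w.h.p.

E[X] ≈ 45771.625237; in regime p = Θ(1/n^{1/2}) E[X] diverges (above the triangle threshold p ~ 1/n).


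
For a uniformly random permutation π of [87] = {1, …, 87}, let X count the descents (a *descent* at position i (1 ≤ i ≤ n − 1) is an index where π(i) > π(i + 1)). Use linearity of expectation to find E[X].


Write X = Σ X_I over i = 1, …, 86, with X_I the indicator of one descent.
There are 86 indicators.
For each fixed i, the pair (π(i), π(i+1)) is a uniformly random ordered pair of distinct values from {1, …, 87}; by symmetry P[π(i) > π(i+1)] = 1/2.
By linearity: E[X] = 86 · (1/2) = (87 − 1) · (1/2) = 43 ≈ 43.000000.

E[X] = 43 = 43.000000.


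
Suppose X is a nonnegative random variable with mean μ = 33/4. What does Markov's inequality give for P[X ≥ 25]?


μ = E[X] = 33/4, a = 25.
Markov: P[X ≥ 25] ≤ μ/a = (33/4)/25 = 33/100.
Numerically: ≈ 0.330000.
(Since a = 25 > μ = 8.250000, the bound 33/100 is < 1 and informative.)

P[X ≥ 25] ≤ 33/100 ≈ 0.330000.


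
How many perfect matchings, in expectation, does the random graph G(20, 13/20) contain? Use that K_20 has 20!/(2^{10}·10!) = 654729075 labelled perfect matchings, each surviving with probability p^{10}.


K_20 has 20!/(2^{10}·10!) = 654729075 labelled perfect matchings.
For each such perfect matching H, let X_H = 1 if all 10 edges of H are present in G. Then P[X_H = 1] = p^{10} = (13/20)^{10} = 137858491849/10240000000000.
By linearity: E[X] = Σ_H E[X_H] = 654729075 · p^{10} = 654729075 · 137858491849/10240000000000 = 3610398513967632387/409600000000.
Numerically: E[X] ≈ 8.8144e+06.

E[X] = 654729075 · (13/20)^{10} = 3610398513967632387/409600000000 ≈ 8.8144e+06.


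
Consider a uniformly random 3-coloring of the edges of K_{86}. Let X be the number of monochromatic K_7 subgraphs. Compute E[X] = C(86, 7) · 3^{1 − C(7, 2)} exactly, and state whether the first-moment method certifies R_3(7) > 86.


E[X] = C(86, 7) · 3^{1 − 21} = 5373200880 · 3^{−20} = 5373200880/3486784401.
As a reduced fraction: E[X] = 199007440/129140163 ≈ 1.5410.
Is E[X] < 1? NO.
Since E[X] ≥ 1, the first-moment bound is inconclusive at n = 86; it does NOT by itself certify R_3(7) > 86.

E[X] = 199007440/129140163 ≈ 1.5410; E[X] ≥ 1; first-moment method inconclusive here.


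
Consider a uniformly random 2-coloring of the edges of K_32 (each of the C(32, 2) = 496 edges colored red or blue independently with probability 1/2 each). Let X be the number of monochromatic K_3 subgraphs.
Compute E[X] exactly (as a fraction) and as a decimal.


Let X = Σ_S X_S over the C(32, 3) = 4960 subsets S of size 3, where X_S = 1 if the K_3 on S is monochromatic.
For a fixed S, the K_3 on S has C(3, 2) = 3 edges. P[all 3 edges red] = (1/2)^3, and likewise for blue, so P[monochromatic] = 2·(1/2)^3 = 2^{1 − 3} = 1/4.
By linearity of expectation: E[X] = C(32, 3) · 2^{1 − 3} = 4960 · 1/4 = 1240.
Numerically: E[X] ≈ 1240.00000.

E[X] = C(32,3)·2^(1−C(3,2)) = 1240 ≈ 1240.00000.


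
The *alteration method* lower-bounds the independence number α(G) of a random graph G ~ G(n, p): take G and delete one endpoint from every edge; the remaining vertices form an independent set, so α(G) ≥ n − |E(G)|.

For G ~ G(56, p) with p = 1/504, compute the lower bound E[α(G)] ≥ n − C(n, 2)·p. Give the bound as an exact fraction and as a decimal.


E[|E(G)|] = C(56, 2)·p = 1540 · (1/504) = 55/18.
E[α(G)] ≥ n − E[|E(G)|] = 56 − 55/18 = 953/18.
Numerically: ≈ 52.94444.
(This is only a lower bound; the true E[α(G)] may be larger.)

E[α(G)] ≥ 953/18 ≈ 52.94444.
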